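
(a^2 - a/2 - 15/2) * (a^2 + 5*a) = a^4 + 9*a^3/2 - 10*a^2 - 75*a/2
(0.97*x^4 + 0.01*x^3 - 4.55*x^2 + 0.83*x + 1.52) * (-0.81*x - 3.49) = -0.7857*x^5 - 3.3934*x^4 + 3.6506*x^3 + 15.2072*x^2 - 4.1279*x - 5.3048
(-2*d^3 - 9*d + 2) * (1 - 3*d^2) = 6*d^5 + 25*d^3 - 6*d^2 - 9*d + 2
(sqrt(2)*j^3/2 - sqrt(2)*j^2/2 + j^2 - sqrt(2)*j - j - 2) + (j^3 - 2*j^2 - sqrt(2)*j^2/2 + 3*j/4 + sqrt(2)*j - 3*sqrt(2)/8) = sqrt(2)*j^3/2 + j^3 - sqrt(2)*j^2 - j^2 - j/4 - 2 - 3*sqrt(2)/8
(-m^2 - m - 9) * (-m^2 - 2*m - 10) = m^4 + 3*m^3 + 21*m^2 + 28*m + 90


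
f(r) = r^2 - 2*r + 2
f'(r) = 2*r - 2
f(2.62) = 3.62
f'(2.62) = 3.24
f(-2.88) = 16.05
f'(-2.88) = -7.76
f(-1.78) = 8.73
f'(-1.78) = -5.56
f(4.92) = 16.37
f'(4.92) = 7.84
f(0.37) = 1.40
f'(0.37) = -1.26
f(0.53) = 1.22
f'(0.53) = -0.94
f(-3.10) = 17.81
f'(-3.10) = -8.20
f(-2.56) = 13.67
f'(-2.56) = -7.12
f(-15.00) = 257.00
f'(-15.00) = -32.00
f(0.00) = 2.00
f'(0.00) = -2.00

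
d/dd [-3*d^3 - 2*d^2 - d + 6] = -9*d^2 - 4*d - 1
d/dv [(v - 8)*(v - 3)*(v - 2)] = 3*v^2 - 26*v + 46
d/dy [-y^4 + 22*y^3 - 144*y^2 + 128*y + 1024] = -4*y^3 + 66*y^2 - 288*y + 128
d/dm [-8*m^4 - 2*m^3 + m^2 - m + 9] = -32*m^3 - 6*m^2 + 2*m - 1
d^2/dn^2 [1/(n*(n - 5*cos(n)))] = (-5*n^2*(n - 5*cos(n))*cos(n) + 2*n^2*(5*sin(n) + 1)^2 + 2*n*(n - 5*cos(n))*(5*sin(n) + 1) + 2*(n - 5*cos(n))^2)/(n^3*(n - 5*cos(n))^3)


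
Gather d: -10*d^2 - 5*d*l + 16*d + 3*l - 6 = -10*d^2 + d*(16 - 5*l) + 3*l - 6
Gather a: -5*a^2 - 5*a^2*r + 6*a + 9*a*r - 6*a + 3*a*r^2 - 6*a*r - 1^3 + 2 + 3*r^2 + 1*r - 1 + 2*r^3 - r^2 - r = a^2*(-5*r - 5) + a*(3*r^2 + 3*r) + 2*r^3 + 2*r^2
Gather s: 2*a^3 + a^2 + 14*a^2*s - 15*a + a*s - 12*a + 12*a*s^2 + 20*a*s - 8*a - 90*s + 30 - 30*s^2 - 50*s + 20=2*a^3 + a^2 - 35*a + s^2*(12*a - 30) + s*(14*a^2 + 21*a - 140) + 50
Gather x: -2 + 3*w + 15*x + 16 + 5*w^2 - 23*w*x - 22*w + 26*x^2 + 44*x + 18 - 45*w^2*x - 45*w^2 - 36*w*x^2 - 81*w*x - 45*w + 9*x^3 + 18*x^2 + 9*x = -40*w^2 - 64*w + 9*x^3 + x^2*(44 - 36*w) + x*(-45*w^2 - 104*w + 68) + 32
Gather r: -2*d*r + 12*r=r*(12 - 2*d)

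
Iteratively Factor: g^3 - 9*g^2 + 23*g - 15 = (g - 3)*(g^2 - 6*g + 5) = (g - 3)*(g - 1)*(g - 5)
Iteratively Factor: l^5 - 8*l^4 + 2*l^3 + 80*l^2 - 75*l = (l - 1)*(l^4 - 7*l^3 - 5*l^2 + 75*l) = l*(l - 1)*(l^3 - 7*l^2 - 5*l + 75) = l*(l - 1)*(l + 3)*(l^2 - 10*l + 25) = l*(l - 5)*(l - 1)*(l + 3)*(l - 5)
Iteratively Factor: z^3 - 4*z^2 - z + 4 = (z - 1)*(z^2 - 3*z - 4) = (z - 1)*(z + 1)*(z - 4)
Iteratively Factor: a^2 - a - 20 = (a - 5)*(a + 4)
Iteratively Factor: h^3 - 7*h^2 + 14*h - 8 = (h - 2)*(h^2 - 5*h + 4) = (h - 4)*(h - 2)*(h - 1)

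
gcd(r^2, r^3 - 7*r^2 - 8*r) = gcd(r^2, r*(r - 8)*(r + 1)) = r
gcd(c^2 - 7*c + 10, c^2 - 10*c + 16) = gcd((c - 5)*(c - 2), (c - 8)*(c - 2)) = c - 2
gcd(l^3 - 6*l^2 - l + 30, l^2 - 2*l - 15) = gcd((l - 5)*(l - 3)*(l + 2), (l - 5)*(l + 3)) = l - 5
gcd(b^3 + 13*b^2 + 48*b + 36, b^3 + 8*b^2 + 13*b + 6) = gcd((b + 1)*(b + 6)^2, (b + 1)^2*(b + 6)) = b^2 + 7*b + 6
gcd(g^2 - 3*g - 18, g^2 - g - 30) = g - 6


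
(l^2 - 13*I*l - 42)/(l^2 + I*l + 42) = (l - 7*I)/(l + 7*I)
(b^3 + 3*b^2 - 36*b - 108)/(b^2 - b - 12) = (b^2 - 36)/(b - 4)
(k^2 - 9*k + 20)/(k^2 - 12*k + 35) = (k - 4)/(k - 7)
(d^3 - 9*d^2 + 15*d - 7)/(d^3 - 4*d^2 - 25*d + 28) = (d - 1)/(d + 4)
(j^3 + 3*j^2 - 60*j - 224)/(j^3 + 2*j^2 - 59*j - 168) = (j + 4)/(j + 3)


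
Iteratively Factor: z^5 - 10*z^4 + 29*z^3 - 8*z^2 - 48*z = (z - 3)*(z^4 - 7*z^3 + 8*z^2 + 16*z) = (z - 4)*(z - 3)*(z^3 - 3*z^2 - 4*z) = z*(z - 4)*(z - 3)*(z^2 - 3*z - 4) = z*(z - 4)*(z - 3)*(z + 1)*(z - 4)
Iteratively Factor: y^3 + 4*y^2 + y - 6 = (y + 3)*(y^2 + y - 2) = (y + 2)*(y + 3)*(y - 1)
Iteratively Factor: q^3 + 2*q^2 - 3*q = (q + 3)*(q^2 - q) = q*(q + 3)*(q - 1)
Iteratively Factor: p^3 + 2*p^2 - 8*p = (p + 4)*(p^2 - 2*p) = p*(p + 4)*(p - 2)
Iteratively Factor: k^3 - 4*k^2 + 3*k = (k)*(k^2 - 4*k + 3) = k*(k - 1)*(k - 3)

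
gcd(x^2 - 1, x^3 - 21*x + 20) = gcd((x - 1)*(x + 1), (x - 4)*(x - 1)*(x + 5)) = x - 1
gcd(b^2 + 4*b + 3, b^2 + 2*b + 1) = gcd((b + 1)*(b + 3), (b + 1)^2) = b + 1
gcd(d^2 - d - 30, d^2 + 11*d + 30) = d + 5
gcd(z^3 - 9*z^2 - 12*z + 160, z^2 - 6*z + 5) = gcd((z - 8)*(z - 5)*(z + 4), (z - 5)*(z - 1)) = z - 5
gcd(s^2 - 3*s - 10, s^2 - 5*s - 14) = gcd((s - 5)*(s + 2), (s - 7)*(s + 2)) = s + 2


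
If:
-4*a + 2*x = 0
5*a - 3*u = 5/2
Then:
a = x/2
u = 5*x/6 - 5/6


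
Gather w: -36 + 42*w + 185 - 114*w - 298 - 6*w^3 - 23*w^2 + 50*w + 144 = -6*w^3 - 23*w^2 - 22*w - 5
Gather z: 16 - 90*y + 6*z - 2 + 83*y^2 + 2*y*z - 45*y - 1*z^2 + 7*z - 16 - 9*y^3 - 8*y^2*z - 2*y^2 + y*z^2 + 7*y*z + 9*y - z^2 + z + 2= -9*y^3 + 81*y^2 - 126*y + z^2*(y - 2) + z*(-8*y^2 + 9*y + 14)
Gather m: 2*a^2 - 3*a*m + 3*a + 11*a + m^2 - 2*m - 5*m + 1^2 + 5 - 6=2*a^2 + 14*a + m^2 + m*(-3*a - 7)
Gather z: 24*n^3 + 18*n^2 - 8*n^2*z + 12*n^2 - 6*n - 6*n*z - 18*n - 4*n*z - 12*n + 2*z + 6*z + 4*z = 24*n^3 + 30*n^2 - 36*n + z*(-8*n^2 - 10*n + 12)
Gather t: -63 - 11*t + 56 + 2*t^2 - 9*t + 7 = 2*t^2 - 20*t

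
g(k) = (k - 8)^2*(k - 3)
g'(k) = (k - 8)^2 + (k - 3)*(2*k - 16) = (k - 8)*(3*k - 14)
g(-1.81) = -462.90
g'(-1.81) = 190.61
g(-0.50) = -252.88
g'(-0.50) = 131.75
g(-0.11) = -204.55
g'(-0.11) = 116.22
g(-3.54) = -870.94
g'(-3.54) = 284.11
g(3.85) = 14.64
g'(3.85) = 10.17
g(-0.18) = -212.78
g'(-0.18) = 118.94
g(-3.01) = -728.53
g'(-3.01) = 253.56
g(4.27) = 17.67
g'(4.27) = 4.44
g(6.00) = 12.00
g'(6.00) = -8.00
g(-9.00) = -3468.00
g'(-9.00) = 697.00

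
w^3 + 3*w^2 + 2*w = w*(w + 1)*(w + 2)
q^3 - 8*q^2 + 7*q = q*(q - 7)*(q - 1)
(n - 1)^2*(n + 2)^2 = n^4 + 2*n^3 - 3*n^2 - 4*n + 4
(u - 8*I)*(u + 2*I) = u^2 - 6*I*u + 16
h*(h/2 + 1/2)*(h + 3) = h^3/2 + 2*h^2 + 3*h/2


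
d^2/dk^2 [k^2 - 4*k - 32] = 2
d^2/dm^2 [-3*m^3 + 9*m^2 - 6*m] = 18 - 18*m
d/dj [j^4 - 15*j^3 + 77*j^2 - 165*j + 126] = 4*j^3 - 45*j^2 + 154*j - 165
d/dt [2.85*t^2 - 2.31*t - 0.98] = 5.7*t - 2.31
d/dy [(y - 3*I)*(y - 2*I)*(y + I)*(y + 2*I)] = 4*y^3 - 6*I*y^2 + 14*y - 8*I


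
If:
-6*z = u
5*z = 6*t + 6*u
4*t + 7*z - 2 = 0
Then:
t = 41/103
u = -36/103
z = 6/103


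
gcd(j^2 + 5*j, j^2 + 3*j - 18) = 1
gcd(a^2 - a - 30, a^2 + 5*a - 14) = 1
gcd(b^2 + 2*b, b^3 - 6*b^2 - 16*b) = b^2 + 2*b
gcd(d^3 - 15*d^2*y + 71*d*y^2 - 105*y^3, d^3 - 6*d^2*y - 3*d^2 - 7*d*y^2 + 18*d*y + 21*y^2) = -d + 7*y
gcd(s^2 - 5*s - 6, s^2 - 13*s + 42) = s - 6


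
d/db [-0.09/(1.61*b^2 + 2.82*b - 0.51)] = (0.2898*b + 0.2538)/(1.61*b^2 + 2.82*b - 0.51)^2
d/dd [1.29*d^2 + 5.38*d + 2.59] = 2.58*d + 5.38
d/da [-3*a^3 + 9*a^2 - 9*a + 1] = -9*a^2 + 18*a - 9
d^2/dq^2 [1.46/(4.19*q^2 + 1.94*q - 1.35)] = (-51.263812*q^2 - 23.735512*q + 1.46*(8.38*q + 1.94)*(16.76*q + 3.88) + 16.51698)/(4.19*q^2 + 1.94*q - 1.35)^3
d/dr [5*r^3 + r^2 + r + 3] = 15*r^2 + 2*r + 1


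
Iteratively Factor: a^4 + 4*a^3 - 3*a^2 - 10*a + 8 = (a - 1)*(a^3 + 5*a^2 + 2*a - 8) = (a - 1)^2*(a^2 + 6*a + 8) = (a - 1)^2*(a + 4)*(a + 2)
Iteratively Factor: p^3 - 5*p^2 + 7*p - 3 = (p - 1)*(p^2 - 4*p + 3) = (p - 1)^2*(p - 3)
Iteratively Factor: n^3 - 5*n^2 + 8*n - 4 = (n - 1)*(n^2 - 4*n + 4) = (n - 2)*(n - 1)*(n - 2)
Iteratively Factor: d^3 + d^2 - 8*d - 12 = (d + 2)*(d^2 - d - 6) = (d - 3)*(d + 2)*(d + 2)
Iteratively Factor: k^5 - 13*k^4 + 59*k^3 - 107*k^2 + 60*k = (k)*(k^4 - 13*k^3 + 59*k^2 - 107*k + 60) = k*(k - 3)*(k^3 - 10*k^2 + 29*k - 20) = k*(k - 4)*(k - 3)*(k^2 - 6*k + 5) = k*(k - 4)*(k - 3)*(k - 1)*(k - 5)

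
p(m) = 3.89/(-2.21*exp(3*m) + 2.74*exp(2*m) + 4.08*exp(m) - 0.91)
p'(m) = 3.89*(6.63*exp(3*m) - 5.48*exp(2*m) - 4.08*exp(m))/(-2.21*exp(3*m) + 2.74*exp(2*m) + 4.08*exp(m) - 0.91)^2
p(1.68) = -0.02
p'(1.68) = 0.06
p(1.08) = -0.18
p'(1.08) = 0.92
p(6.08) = -0.00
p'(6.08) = 0.00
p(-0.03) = 1.08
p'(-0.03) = -0.91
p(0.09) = 0.99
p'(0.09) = -0.59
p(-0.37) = 1.56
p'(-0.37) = -2.04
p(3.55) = -0.00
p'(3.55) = 0.00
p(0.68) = 4.73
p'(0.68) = 124.04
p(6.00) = 0.00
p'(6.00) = 0.00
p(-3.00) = -5.55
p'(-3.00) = -1.71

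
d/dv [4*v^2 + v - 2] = 8*v + 1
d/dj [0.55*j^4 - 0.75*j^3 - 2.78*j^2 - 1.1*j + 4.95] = 2.2*j^3 - 2.25*j^2 - 5.56*j - 1.1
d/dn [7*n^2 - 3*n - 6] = 14*n - 3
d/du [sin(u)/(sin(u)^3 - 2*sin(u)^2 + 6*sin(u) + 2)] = 2*(-sin(u)^3 + sin(u)^2 + 1)*cos(u)/(sin(u)^3 - 2*sin(u)^2 + 6*sin(u) + 2)^2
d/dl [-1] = 0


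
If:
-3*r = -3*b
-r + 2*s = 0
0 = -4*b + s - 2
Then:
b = -4/7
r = -4/7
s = -2/7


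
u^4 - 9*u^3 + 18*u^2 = u^2*(u - 6)*(u - 3)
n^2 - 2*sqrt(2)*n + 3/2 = (n - 3*sqrt(2)/2)*(n - sqrt(2)/2)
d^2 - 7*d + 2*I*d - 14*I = (d - 7)*(d + 2*I)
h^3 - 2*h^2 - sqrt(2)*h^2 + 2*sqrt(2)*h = h*(h - 2)*(h - sqrt(2))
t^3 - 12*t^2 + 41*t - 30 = (t - 6)*(t - 5)*(t - 1)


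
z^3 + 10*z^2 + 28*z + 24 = (z + 2)^2*(z + 6)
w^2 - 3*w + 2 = (w - 2)*(w - 1)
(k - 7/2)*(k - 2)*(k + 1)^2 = k^4 - 7*k^3/2 - 3*k^2 + 17*k/2 + 7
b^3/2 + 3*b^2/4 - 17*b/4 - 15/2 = (b/2 + 1)*(b - 3)*(b + 5/2)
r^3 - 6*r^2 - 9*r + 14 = (r - 7)*(r - 1)*(r + 2)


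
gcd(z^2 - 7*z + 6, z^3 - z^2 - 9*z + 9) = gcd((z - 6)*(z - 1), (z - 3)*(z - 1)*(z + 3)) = z - 1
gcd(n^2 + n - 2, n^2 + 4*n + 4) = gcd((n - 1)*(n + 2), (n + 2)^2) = n + 2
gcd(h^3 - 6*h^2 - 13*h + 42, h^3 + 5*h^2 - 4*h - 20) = h - 2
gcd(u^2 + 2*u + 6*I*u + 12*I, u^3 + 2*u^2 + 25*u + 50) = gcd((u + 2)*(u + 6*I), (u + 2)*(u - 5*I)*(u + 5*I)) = u + 2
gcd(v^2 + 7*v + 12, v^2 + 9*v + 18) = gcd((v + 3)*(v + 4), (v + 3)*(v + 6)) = v + 3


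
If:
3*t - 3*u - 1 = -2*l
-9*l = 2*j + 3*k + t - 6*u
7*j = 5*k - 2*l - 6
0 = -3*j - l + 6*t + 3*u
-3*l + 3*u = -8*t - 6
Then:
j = -599/392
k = -649/784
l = 437/1568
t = -673/1568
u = -2713/4704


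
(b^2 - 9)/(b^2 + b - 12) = (b + 3)/(b + 4)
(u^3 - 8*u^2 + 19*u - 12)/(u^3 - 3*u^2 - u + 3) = (u - 4)/(u + 1)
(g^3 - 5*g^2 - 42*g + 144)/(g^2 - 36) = (g^2 - 11*g + 24)/(g - 6)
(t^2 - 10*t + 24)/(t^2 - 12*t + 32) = (t - 6)/(t - 8)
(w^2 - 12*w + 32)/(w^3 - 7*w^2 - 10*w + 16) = (w - 4)/(w^2 + w - 2)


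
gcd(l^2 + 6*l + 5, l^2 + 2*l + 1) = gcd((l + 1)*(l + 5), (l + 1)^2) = l + 1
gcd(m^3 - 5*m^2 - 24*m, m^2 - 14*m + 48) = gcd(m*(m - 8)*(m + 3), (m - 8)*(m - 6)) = m - 8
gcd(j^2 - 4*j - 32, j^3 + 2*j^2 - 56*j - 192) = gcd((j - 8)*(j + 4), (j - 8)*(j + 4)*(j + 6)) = j^2 - 4*j - 32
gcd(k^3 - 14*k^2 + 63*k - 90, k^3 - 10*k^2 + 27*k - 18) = k^2 - 9*k + 18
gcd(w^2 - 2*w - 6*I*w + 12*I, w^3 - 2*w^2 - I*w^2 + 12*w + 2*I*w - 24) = w - 2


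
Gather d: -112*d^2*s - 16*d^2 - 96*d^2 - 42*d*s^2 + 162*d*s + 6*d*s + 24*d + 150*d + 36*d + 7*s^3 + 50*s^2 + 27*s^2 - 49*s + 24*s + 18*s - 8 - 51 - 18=d^2*(-112*s - 112) + d*(-42*s^2 + 168*s + 210) + 7*s^3 + 77*s^2 - 7*s - 77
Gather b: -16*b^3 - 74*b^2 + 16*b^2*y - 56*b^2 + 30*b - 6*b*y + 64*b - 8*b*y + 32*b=-16*b^3 + b^2*(16*y - 130) + b*(126 - 14*y)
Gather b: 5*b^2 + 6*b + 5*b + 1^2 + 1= 5*b^2 + 11*b + 2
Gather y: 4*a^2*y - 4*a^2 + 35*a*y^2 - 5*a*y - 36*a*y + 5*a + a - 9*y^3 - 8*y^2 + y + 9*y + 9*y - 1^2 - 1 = -4*a^2 + 6*a - 9*y^3 + y^2*(35*a - 8) + y*(4*a^2 - 41*a + 19) - 2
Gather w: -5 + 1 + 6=2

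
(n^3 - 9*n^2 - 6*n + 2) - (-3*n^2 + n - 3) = n^3 - 6*n^2 - 7*n + 5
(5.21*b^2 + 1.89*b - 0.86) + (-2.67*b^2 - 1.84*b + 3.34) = 2.54*b^2 + 0.0499999999999998*b + 2.48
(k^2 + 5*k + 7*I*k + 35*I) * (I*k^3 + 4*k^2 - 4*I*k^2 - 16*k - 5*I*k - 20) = I*k^5 - 3*k^4 + I*k^4 - 3*k^3 + 3*I*k^3 + 75*k^2 + 3*I*k^2 + 75*k - 700*I*k - 700*I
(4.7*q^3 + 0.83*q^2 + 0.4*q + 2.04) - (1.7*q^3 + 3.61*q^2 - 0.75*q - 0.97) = 3.0*q^3 - 2.78*q^2 + 1.15*q + 3.01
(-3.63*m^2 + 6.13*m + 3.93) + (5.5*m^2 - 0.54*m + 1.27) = 1.87*m^2 + 5.59*m + 5.2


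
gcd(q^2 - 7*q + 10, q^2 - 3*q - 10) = q - 5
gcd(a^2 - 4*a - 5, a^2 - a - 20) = a - 5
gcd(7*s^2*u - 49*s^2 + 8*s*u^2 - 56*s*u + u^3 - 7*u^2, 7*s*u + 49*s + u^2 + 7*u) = 7*s + u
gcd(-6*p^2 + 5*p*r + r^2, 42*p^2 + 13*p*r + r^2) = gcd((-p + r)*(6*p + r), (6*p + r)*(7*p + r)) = 6*p + r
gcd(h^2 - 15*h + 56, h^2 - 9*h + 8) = h - 8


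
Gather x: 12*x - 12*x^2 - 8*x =-12*x^2 + 4*x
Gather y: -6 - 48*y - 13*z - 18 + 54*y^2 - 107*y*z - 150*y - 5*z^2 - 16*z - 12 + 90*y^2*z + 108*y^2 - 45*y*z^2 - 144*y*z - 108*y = y^2*(90*z + 162) + y*(-45*z^2 - 251*z - 306) - 5*z^2 - 29*z - 36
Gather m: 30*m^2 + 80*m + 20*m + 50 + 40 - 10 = 30*m^2 + 100*m + 80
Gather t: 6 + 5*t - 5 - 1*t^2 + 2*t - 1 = -t^2 + 7*t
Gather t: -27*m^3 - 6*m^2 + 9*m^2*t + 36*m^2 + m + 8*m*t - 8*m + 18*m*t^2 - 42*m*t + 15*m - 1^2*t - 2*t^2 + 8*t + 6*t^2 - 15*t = -27*m^3 + 30*m^2 + 8*m + t^2*(18*m + 4) + t*(9*m^2 - 34*m - 8)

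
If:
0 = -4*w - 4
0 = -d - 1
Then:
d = -1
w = -1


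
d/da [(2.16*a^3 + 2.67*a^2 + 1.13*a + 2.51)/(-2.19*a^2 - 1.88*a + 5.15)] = (-4.7304*a^4 - 8.1216*a^3 + 30.8271*a^2 + 38.4948*a + 10.5383)/(4.7961*a^4 + 8.2344*a^3 - 19.0226*a^2 - 19.364*a + 26.5225)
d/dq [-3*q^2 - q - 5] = -6*q - 1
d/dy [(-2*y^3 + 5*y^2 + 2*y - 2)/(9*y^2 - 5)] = 2*(-9*y^4 + 6*y^2 - 7*y - 5)/(81*y^4 - 90*y^2 + 25)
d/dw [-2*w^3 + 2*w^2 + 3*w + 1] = -6*w^2 + 4*w + 3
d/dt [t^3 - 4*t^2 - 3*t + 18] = 3*t^2 - 8*t - 3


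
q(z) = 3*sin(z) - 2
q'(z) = 3*cos(z)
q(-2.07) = -4.63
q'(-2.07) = -1.44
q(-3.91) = 0.08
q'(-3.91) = -2.16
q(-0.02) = -2.06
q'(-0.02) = 3.00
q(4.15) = -4.54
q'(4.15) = -1.60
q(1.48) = 0.99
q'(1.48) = 0.27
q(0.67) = -0.14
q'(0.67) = 2.35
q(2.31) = 0.22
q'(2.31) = -2.02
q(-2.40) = -4.03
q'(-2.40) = -2.21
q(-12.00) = -0.39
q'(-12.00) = 2.53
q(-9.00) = -3.24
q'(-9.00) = -2.73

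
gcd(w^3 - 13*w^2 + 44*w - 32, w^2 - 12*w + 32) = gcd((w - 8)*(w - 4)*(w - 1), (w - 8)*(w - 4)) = w^2 - 12*w + 32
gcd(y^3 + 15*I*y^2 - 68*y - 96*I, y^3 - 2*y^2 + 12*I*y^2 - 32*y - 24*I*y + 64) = y^2 + 12*I*y - 32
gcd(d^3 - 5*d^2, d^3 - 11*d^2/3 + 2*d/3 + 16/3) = 1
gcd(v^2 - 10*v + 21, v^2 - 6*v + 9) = v - 3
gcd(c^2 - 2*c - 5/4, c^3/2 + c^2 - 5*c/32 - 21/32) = 1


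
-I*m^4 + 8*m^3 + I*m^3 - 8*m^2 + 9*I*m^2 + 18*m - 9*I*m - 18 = (m - I)*(m + 3*I)*(m + 6*I)*(-I*m + I)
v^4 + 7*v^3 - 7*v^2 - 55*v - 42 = (v - 3)*(v + 1)*(v + 2)*(v + 7)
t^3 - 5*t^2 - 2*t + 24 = (t - 4)*(t - 3)*(t + 2)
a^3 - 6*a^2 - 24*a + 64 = (a - 8)*(a - 2)*(a + 4)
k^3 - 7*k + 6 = (k - 2)*(k - 1)*(k + 3)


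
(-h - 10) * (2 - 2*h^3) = 2*h^4 + 20*h^3 - 2*h - 20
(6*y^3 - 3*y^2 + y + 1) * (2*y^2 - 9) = 12*y^5 - 6*y^4 - 52*y^3 + 29*y^2 - 9*y - 9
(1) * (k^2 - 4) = k^2 - 4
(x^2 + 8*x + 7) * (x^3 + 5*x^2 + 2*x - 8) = x^5 + 13*x^4 + 49*x^3 + 43*x^2 - 50*x - 56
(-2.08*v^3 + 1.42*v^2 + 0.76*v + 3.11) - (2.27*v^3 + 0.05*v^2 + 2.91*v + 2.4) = -4.35*v^3 + 1.37*v^2 - 2.15*v + 0.71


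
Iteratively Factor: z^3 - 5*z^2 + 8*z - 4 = (z - 2)*(z^2 - 3*z + 2) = (z - 2)^2*(z - 1)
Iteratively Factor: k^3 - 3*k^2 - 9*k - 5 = (k + 1)*(k^2 - 4*k - 5) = (k - 5)*(k + 1)*(k + 1)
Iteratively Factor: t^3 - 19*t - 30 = (t + 3)*(t^2 - 3*t - 10) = (t + 2)*(t + 3)*(t - 5)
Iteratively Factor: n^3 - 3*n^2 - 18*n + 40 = (n + 4)*(n^2 - 7*n + 10) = (n - 5)*(n + 4)*(n - 2)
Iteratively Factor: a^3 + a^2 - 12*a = (a - 3)*(a^2 + 4*a) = (a - 3)*(a + 4)*(a)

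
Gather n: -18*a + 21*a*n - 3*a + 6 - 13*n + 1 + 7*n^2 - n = -21*a + 7*n^2 + n*(21*a - 14) + 7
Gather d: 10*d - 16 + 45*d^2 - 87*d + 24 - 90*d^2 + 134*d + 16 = -45*d^2 + 57*d + 24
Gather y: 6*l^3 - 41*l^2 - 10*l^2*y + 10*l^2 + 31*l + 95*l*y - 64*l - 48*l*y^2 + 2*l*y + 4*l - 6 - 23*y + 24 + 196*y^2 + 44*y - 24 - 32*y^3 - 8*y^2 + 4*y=6*l^3 - 31*l^2 - 29*l - 32*y^3 + y^2*(188 - 48*l) + y*(-10*l^2 + 97*l + 25) - 6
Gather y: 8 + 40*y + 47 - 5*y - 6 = 35*y + 49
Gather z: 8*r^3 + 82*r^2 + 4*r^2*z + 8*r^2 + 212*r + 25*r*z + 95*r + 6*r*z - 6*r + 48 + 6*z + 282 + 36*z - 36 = 8*r^3 + 90*r^2 + 301*r + z*(4*r^2 + 31*r + 42) + 294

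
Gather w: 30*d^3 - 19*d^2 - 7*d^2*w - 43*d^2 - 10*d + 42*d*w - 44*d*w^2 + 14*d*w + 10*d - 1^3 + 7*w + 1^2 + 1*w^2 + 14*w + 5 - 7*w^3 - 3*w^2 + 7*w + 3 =30*d^3 - 62*d^2 - 7*w^3 + w^2*(-44*d - 2) + w*(-7*d^2 + 56*d + 28) + 8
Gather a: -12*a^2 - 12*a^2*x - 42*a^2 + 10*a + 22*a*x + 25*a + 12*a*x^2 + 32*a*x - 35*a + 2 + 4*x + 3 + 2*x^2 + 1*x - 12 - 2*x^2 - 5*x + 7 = a^2*(-12*x - 54) + a*(12*x^2 + 54*x)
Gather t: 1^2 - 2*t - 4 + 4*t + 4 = 2*t + 1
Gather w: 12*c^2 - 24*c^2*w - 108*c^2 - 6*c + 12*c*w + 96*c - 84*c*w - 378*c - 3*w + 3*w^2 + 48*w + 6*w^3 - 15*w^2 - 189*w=-96*c^2 - 288*c + 6*w^3 - 12*w^2 + w*(-24*c^2 - 72*c - 144)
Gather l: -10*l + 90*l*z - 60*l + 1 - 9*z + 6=l*(90*z - 70) - 9*z + 7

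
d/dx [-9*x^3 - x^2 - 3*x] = -27*x^2 - 2*x - 3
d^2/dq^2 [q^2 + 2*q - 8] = 2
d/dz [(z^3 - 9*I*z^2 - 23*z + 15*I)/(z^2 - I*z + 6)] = (z^2 + 4*I*z + 17)/(z^2 + 4*I*z - 4)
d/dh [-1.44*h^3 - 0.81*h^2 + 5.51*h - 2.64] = -4.32*h^2 - 1.62*h + 5.51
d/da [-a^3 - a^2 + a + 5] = -3*a^2 - 2*a + 1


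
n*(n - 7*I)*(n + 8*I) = n^3 + I*n^2 + 56*n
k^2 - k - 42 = (k - 7)*(k + 6)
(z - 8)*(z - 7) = z^2 - 15*z + 56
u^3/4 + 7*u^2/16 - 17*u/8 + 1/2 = (u/4 + 1)*(u - 2)*(u - 1/4)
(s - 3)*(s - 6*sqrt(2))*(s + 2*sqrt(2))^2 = s^4 - 3*s^3 - 2*sqrt(2)*s^3 - 40*s^2 + 6*sqrt(2)*s^2 - 48*sqrt(2)*s + 120*s + 144*sqrt(2)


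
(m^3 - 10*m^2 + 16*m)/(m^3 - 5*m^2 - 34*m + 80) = m/(m + 5)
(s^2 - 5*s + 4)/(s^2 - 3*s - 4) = (s - 1)/(s + 1)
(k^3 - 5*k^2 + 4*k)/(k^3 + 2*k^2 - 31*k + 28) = k/(k + 7)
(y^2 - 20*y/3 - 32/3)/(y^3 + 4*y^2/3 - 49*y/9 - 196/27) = 9*(y - 8)/(9*y^2 - 49)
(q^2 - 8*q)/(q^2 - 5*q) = (q - 8)/(q - 5)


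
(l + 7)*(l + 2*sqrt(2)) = l^2 + 2*sqrt(2)*l + 7*l + 14*sqrt(2)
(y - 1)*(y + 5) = y^2 + 4*y - 5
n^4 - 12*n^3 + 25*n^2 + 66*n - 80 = (n - 8)*(n - 5)*(n - 1)*(n + 2)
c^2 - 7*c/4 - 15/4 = (c - 3)*(c + 5/4)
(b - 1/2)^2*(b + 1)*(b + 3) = b^4 + 3*b^3 - 3*b^2/4 - 2*b + 3/4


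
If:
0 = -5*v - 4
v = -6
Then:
No Solution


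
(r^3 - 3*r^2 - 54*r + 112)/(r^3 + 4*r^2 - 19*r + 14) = (r - 8)/(r - 1)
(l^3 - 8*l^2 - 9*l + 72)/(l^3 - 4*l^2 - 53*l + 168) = (l + 3)/(l + 7)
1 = 1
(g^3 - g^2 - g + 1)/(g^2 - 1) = g - 1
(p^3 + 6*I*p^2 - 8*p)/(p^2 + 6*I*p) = (p^2 + 6*I*p - 8)/(p + 6*I)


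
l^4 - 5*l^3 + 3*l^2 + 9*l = l*(l - 3)^2*(l + 1)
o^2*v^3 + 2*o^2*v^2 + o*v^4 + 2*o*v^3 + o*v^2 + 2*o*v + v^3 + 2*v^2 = v*(o + v)*(v + 2)*(o*v + 1)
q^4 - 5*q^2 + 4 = (q - 2)*(q - 1)*(q + 1)*(q + 2)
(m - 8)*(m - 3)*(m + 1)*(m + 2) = m^4 - 8*m^3 - 7*m^2 + 50*m + 48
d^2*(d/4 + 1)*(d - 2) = d^4/4 + d^3/2 - 2*d^2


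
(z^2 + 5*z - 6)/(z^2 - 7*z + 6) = (z + 6)/(z - 6)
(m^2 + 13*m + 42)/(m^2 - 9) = (m^2 + 13*m + 42)/(m^2 - 9)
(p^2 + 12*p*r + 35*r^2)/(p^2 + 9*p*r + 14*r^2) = (p + 5*r)/(p + 2*r)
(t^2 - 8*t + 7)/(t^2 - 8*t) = (t^2 - 8*t + 7)/(t*(t - 8))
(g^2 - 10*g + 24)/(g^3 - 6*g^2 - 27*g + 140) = (g - 6)/(g^2 - 2*g - 35)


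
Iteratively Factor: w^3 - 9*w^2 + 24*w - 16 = (w - 4)*(w^2 - 5*w + 4) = (w - 4)*(w - 1)*(w - 4)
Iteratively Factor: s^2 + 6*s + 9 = (s + 3)*(s + 3)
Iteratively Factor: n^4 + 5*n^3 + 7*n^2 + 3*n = (n + 3)*(n^3 + 2*n^2 + n) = n*(n + 3)*(n^2 + 2*n + 1) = n*(n + 1)*(n + 3)*(n + 1)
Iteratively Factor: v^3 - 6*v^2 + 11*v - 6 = (v - 1)*(v^2 - 5*v + 6) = (v - 2)*(v - 1)*(v - 3)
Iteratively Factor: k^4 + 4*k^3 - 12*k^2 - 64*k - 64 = (k + 2)*(k^3 + 2*k^2 - 16*k - 32) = (k + 2)*(k + 4)*(k^2 - 2*k - 8) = (k - 4)*(k + 2)*(k + 4)*(k + 2)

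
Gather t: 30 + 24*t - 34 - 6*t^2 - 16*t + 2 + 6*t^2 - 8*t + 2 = 0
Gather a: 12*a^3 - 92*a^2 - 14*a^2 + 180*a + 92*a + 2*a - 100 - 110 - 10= 12*a^3 - 106*a^2 + 274*a - 220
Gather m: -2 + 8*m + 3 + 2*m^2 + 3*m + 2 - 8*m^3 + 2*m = -8*m^3 + 2*m^2 + 13*m + 3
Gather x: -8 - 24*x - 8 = -24*x - 16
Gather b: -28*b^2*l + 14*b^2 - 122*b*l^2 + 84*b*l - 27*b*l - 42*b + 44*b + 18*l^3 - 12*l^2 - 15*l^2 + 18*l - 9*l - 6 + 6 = b^2*(14 - 28*l) + b*(-122*l^2 + 57*l + 2) + 18*l^3 - 27*l^2 + 9*l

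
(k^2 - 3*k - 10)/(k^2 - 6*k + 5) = (k + 2)/(k - 1)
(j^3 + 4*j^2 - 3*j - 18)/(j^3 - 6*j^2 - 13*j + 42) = (j + 3)/(j - 7)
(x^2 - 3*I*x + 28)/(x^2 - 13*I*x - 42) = (x + 4*I)/(x - 6*I)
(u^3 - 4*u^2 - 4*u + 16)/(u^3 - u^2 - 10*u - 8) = (u - 2)/(u + 1)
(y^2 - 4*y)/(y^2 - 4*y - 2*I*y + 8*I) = y/(y - 2*I)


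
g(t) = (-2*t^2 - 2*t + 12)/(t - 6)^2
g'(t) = (-4*t - 2)/(t - 6)^2 - 2*(-2*t^2 - 2*t + 12)/(t - 6)^3 = 2*(13*t - 6)/(t^3 - 18*t^2 + 108*t - 216)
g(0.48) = 0.35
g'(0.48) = -0.00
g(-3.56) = -0.07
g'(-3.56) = 0.12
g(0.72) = 0.34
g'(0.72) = -0.05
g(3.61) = -3.73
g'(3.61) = -6.00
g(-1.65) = 0.17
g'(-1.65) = 0.12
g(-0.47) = 0.30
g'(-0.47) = 0.09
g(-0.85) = 0.26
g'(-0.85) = 0.11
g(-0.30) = 0.31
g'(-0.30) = 0.08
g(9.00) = -18.67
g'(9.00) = 8.22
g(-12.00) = -0.78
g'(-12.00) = 0.06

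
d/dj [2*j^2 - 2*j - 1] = 4*j - 2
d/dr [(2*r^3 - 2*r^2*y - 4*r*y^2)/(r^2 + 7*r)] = 2*(r^2 + 14*r + 2*y^2 - 7*y)/(r^2 + 14*r + 49)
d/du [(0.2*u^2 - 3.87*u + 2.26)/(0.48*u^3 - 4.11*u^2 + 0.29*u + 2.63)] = (-0.096*u^4 + 3.7152*u^3 - 19.1021*u^2 + 19.6292*u - 10.8335)/(0.2304*u^6 - 3.9456*u^5 + 17.1705*u^4 + 0.141*u^3 - 21.5345*u^2 + 1.5254*u + 6.9169)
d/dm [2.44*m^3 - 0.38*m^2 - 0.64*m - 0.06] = 7.32*m^2 - 0.76*m - 0.64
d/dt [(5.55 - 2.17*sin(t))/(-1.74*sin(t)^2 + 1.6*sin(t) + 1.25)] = (-3.7758*sin(t)^2 + 19.314*sin(t) - 11.5925)*cos(t)/(3.0276*sin(t)^4 - 5.568*sin(t)^3 - 1.79*sin(t)^2 + 4.0*sin(t) + 1.5625)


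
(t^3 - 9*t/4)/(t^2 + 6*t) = (t^2 - 9/4)/(t + 6)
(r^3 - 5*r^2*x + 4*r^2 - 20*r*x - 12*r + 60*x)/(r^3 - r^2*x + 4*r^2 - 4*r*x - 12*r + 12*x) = (-r + 5*x)/(-r + x)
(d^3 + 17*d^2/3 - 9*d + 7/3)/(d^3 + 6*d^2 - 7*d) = (d - 1/3)/d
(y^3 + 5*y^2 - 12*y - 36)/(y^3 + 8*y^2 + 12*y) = (y - 3)/y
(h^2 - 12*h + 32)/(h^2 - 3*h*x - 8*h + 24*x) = (4 - h)/(-h + 3*x)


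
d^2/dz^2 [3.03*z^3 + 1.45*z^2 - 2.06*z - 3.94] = 18.18*z + 2.9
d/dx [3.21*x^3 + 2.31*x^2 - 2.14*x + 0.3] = 9.63*x^2 + 4.62*x - 2.14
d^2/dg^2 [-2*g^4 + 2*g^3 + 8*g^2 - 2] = -24*g^2 + 12*g + 16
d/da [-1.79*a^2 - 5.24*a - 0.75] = -3.58*a - 5.24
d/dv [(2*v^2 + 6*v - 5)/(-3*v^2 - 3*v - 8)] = (12*v^2 - 62*v - 63)/(9*v^4 + 18*v^3 + 57*v^2 + 48*v + 64)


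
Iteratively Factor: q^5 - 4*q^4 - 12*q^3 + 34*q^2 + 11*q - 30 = (q - 2)*(q^4 - 2*q^3 - 16*q^2 + 2*q + 15) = (q - 5)*(q - 2)*(q^3 + 3*q^2 - q - 3) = (q - 5)*(q - 2)*(q + 3)*(q^2 - 1) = (q - 5)*(q - 2)*(q - 1)*(q + 3)*(q + 1)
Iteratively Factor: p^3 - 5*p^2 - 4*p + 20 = (p + 2)*(p^2 - 7*p + 10) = (p - 5)*(p + 2)*(p - 2)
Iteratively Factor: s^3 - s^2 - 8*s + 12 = (s - 2)*(s^2 + s - 6) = (s - 2)^2*(s + 3)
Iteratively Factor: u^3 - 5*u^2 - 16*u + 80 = (u - 4)*(u^2 - u - 20) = (u - 5)*(u - 4)*(u + 4)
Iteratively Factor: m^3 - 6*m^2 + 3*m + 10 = (m + 1)*(m^2 - 7*m + 10) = (m - 2)*(m + 1)*(m - 5)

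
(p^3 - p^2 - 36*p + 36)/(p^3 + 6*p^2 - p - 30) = (p^3 - p^2 - 36*p + 36)/(p^3 + 6*p^2 - p - 30)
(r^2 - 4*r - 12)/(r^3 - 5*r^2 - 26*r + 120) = (r + 2)/(r^2 + r - 20)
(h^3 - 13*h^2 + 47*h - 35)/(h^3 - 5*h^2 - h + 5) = (h - 7)/(h + 1)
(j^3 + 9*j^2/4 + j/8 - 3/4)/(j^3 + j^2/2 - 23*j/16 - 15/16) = 2*(2*j^2 + 3*j - 2)/(4*j^2 - j - 5)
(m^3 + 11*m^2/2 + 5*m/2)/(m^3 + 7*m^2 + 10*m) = (m + 1/2)/(m + 2)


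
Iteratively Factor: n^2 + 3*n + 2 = (n + 1)*(n + 2)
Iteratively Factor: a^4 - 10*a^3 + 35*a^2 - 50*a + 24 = (a - 4)*(a^3 - 6*a^2 + 11*a - 6) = (a - 4)*(a - 2)*(a^2 - 4*a + 3) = (a - 4)*(a - 3)*(a - 2)*(a - 1)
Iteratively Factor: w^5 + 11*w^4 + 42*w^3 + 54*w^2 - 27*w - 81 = (w + 3)*(w^4 + 8*w^3 + 18*w^2 - 27) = (w - 1)*(w + 3)*(w^3 + 9*w^2 + 27*w + 27) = (w - 1)*(w + 3)^2*(w^2 + 6*w + 9) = (w - 1)*(w + 3)^3*(w + 3)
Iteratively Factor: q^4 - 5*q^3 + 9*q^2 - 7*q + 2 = (q - 1)*(q^3 - 4*q^2 + 5*q - 2) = (q - 2)*(q - 1)*(q^2 - 2*q + 1) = (q - 2)*(q - 1)^2*(q - 1)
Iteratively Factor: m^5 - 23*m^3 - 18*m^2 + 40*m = (m)*(m^4 - 23*m^2 - 18*m + 40) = m*(m - 1)*(m^3 + m^2 - 22*m - 40) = m*(m - 5)*(m - 1)*(m^2 + 6*m + 8) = m*(m - 5)*(m - 1)*(m + 2)*(m + 4)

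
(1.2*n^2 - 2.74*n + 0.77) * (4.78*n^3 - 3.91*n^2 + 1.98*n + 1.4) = 5.736*n^5 - 17.7892*n^4 + 16.77*n^3 - 6.7559*n^2 - 2.3114*n + 1.078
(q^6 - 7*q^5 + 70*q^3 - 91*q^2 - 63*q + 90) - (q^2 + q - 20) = q^6 - 7*q^5 + 70*q^3 - 92*q^2 - 64*q + 110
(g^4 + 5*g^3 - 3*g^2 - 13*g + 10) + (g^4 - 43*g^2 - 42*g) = 2*g^4 + 5*g^3 - 46*g^2 - 55*g + 10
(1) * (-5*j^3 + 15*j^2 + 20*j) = -5*j^3 + 15*j^2 + 20*j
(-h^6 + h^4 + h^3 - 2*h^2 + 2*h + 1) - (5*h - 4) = -h^6 + h^4 + h^3 - 2*h^2 - 3*h + 5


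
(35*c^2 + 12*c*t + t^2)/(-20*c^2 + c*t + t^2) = (7*c + t)/(-4*c + t)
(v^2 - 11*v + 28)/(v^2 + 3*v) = (v^2 - 11*v + 28)/(v*(v + 3))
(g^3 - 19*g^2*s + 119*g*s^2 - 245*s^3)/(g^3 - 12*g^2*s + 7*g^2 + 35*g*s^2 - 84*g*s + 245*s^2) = (g - 7*s)/(g + 7)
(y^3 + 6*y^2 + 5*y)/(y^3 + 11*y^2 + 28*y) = (y^2 + 6*y + 5)/(y^2 + 11*y + 28)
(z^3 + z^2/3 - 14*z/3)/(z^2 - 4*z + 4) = z*(3*z + 7)/(3*(z - 2))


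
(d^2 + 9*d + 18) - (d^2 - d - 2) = 10*d + 20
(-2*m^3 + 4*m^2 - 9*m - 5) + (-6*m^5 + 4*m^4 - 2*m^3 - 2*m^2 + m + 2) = -6*m^5 + 4*m^4 - 4*m^3 + 2*m^2 - 8*m - 3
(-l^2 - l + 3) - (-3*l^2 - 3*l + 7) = 2*l^2 + 2*l - 4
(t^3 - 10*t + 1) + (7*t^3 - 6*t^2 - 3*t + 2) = 8*t^3 - 6*t^2 - 13*t + 3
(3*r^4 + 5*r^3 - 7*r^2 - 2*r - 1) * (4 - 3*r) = -9*r^5 - 3*r^4 + 41*r^3 - 22*r^2 - 5*r - 4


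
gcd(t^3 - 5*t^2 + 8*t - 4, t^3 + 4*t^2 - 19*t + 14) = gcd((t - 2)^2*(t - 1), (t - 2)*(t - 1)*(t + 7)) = t^2 - 3*t + 2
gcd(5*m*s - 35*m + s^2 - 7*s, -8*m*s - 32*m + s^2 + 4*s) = 1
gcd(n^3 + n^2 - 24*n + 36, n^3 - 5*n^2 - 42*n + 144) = n^2 + 3*n - 18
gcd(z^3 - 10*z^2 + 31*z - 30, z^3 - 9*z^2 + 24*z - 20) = z^2 - 7*z + 10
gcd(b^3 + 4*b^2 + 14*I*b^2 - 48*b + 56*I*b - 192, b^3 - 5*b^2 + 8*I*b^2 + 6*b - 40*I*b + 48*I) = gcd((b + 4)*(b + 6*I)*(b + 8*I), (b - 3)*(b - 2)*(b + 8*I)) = b + 8*I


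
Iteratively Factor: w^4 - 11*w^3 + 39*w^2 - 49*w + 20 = (w - 4)*(w^3 - 7*w^2 + 11*w - 5) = (w - 4)*(w - 1)*(w^2 - 6*w + 5) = (w - 4)*(w - 1)^2*(w - 5)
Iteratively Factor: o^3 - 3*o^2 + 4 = (o - 2)*(o^2 - o - 2) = (o - 2)^2*(o + 1)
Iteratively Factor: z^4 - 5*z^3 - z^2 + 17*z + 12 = (z + 1)*(z^3 - 6*z^2 + 5*z + 12) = (z + 1)^2*(z^2 - 7*z + 12) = (z - 3)*(z + 1)^2*(z - 4)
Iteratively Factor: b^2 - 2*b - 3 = (b + 1)*(b - 3)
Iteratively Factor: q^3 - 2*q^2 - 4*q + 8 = (q + 2)*(q^2 - 4*q + 4) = (q - 2)*(q + 2)*(q - 2)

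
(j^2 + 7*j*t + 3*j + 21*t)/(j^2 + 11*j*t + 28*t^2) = (j + 3)/(j + 4*t)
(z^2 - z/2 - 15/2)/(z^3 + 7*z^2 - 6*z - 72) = (z + 5/2)/(z^2 + 10*z + 24)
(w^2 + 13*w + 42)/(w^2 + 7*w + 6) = (w + 7)/(w + 1)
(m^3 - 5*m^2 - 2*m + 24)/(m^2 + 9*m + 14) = (m^2 - 7*m + 12)/(m + 7)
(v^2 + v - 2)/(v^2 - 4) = (v - 1)/(v - 2)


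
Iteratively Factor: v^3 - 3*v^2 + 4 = (v + 1)*(v^2 - 4*v + 4) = (v - 2)*(v + 1)*(v - 2)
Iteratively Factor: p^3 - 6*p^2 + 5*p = (p - 1)*(p^2 - 5*p) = (p - 5)*(p - 1)*(p)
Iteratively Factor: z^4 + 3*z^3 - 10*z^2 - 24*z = (z + 4)*(z^3 - z^2 - 6*z) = (z + 2)*(z + 4)*(z^2 - 3*z) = (z - 3)*(z + 2)*(z + 4)*(z)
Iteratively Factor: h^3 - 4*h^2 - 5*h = (h)*(h^2 - 4*h - 5) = h*(h + 1)*(h - 5)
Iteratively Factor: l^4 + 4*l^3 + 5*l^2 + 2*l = (l + 2)*(l^3 + 2*l^2 + l) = l*(l + 2)*(l^2 + 2*l + 1) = l*(l + 1)*(l + 2)*(l + 1)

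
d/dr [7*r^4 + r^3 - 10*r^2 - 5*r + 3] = 28*r^3 + 3*r^2 - 20*r - 5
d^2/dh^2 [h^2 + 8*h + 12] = 2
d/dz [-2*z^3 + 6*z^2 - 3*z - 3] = -6*z^2 + 12*z - 3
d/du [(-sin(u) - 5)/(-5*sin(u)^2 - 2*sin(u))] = 5*(-10*sin(u) + cos(u)^2 - 3)*cos(u)/((5*sin(u) + 2)^2*sin(u)^2)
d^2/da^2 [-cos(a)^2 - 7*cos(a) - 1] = 7*cos(a) + 2*cos(2*a)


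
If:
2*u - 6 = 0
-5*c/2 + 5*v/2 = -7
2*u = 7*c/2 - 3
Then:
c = 18/7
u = 3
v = -8/35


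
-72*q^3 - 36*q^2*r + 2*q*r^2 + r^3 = (-6*q + r)*(2*q + r)*(6*q + r)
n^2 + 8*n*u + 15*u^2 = (n + 3*u)*(n + 5*u)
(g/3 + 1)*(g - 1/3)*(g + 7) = g^3/3 + 29*g^2/9 + 53*g/9 - 7/3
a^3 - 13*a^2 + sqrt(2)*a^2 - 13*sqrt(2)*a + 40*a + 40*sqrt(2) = (a - 8)*(a - 5)*(a + sqrt(2))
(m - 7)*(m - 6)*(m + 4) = m^3 - 9*m^2 - 10*m + 168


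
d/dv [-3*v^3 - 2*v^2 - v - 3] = -9*v^2 - 4*v - 1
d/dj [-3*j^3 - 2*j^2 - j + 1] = -9*j^2 - 4*j - 1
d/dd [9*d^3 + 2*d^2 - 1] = d*(27*d + 4)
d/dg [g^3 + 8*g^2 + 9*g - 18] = 3*g^2 + 16*g + 9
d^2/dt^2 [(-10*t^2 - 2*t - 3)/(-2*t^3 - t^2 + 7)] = 2*(40*t^6 + 24*t^5 + 84*t^4 + 1030*t^3 + 387*t^2 + 168*t + 511)/(8*t^9 + 12*t^8 + 6*t^7 - 83*t^6 - 84*t^5 - 21*t^4 + 294*t^3 + 147*t^2 - 343)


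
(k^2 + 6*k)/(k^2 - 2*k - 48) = k/(k - 8)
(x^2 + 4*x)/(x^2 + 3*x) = (x + 4)/(x + 3)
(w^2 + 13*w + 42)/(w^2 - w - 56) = (w + 6)/(w - 8)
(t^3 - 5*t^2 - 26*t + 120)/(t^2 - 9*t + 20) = (t^2 - t - 30)/(t - 5)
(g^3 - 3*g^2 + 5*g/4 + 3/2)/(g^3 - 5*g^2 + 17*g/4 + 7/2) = (2*g - 3)/(2*g - 7)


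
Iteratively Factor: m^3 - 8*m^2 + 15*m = (m - 5)*(m^2 - 3*m) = m*(m - 5)*(m - 3)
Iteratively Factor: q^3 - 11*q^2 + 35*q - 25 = (q - 1)*(q^2 - 10*q + 25) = (q - 5)*(q - 1)*(q - 5)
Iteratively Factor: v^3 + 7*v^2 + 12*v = (v + 3)*(v^2 + 4*v) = (v + 3)*(v + 4)*(v)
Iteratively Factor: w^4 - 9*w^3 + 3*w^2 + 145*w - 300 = (w - 3)*(w^3 - 6*w^2 - 15*w + 100) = (w - 5)*(w - 3)*(w^2 - w - 20) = (w - 5)*(w - 3)*(w + 4)*(w - 5)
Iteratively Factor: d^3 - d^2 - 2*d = (d)*(d^2 - d - 2) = d*(d - 2)*(d + 1)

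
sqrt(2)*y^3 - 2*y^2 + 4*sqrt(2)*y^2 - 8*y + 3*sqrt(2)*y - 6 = (y + 3)*(y - sqrt(2))*(sqrt(2)*y + sqrt(2))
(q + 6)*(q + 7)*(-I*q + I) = -I*q^3 - 12*I*q^2 - 29*I*q + 42*I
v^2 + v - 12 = (v - 3)*(v + 4)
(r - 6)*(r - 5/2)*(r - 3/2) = r^3 - 10*r^2 + 111*r/4 - 45/2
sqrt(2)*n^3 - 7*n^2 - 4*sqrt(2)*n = n*(n - 4*sqrt(2))*(sqrt(2)*n + 1)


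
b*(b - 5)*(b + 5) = b^3 - 25*b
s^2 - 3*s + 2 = (s - 2)*(s - 1)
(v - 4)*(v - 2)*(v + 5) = v^3 - v^2 - 22*v + 40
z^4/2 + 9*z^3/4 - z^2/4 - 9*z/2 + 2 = (z/2 + 1)*(z - 1)*(z - 1/2)*(z + 4)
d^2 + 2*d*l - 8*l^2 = (d - 2*l)*(d + 4*l)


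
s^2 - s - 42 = (s - 7)*(s + 6)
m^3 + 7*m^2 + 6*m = m*(m + 1)*(m + 6)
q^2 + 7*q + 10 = (q + 2)*(q + 5)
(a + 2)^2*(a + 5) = a^3 + 9*a^2 + 24*a + 20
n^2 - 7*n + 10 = (n - 5)*(n - 2)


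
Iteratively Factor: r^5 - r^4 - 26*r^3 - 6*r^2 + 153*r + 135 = (r + 1)*(r^4 - 2*r^3 - 24*r^2 + 18*r + 135) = (r + 1)*(r + 3)*(r^3 - 5*r^2 - 9*r + 45) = (r - 5)*(r + 1)*(r + 3)*(r^2 - 9) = (r - 5)*(r - 3)*(r + 1)*(r + 3)*(r + 3)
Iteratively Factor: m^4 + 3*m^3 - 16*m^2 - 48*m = (m)*(m^3 + 3*m^2 - 16*m - 48) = m*(m + 4)*(m^2 - m - 12) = m*(m + 3)*(m + 4)*(m - 4)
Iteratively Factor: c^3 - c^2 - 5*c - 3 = (c + 1)*(c^2 - 2*c - 3) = (c - 3)*(c + 1)*(c + 1)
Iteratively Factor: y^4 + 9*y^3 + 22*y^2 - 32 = (y + 2)*(y^3 + 7*y^2 + 8*y - 16) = (y - 1)*(y + 2)*(y^2 + 8*y + 16) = (y - 1)*(y + 2)*(y + 4)*(y + 4)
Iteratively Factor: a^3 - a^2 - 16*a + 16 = (a + 4)*(a^2 - 5*a + 4) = (a - 4)*(a + 4)*(a - 1)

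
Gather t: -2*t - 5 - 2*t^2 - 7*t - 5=-2*t^2 - 9*t - 10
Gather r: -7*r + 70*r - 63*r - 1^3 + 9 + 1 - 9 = 0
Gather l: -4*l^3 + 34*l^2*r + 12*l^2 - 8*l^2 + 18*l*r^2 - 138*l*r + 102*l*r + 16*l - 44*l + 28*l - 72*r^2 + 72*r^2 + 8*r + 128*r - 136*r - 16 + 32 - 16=-4*l^3 + l^2*(34*r + 4) + l*(18*r^2 - 36*r)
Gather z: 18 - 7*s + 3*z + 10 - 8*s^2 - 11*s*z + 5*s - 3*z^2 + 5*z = -8*s^2 - 2*s - 3*z^2 + z*(8 - 11*s) + 28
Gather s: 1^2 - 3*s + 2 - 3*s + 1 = 4 - 6*s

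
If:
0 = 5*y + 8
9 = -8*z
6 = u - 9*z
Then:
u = -33/8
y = -8/5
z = -9/8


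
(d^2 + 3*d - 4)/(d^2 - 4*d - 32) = (d - 1)/(d - 8)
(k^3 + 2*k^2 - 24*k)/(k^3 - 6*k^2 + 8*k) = (k + 6)/(k - 2)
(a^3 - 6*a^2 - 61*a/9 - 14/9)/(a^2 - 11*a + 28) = (a^2 + a + 2/9)/(a - 4)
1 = 1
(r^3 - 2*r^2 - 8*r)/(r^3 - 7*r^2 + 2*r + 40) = r/(r - 5)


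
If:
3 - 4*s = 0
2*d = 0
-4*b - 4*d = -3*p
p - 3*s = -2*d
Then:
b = 27/16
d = 0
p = 9/4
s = 3/4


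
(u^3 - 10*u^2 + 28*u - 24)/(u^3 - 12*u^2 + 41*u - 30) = (u^2 - 4*u + 4)/(u^2 - 6*u + 5)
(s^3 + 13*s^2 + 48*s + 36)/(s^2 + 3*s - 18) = (s^2 + 7*s + 6)/(s - 3)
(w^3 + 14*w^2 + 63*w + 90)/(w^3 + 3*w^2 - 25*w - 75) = (w + 6)/(w - 5)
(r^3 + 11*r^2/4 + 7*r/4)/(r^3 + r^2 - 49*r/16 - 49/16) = 4*r/(4*r - 7)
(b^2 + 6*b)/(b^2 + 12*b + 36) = b/(b + 6)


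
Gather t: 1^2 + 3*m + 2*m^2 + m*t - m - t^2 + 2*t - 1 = 2*m^2 + 2*m - t^2 + t*(m + 2)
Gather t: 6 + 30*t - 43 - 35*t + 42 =5 - 5*t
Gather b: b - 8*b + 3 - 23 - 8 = -7*b - 28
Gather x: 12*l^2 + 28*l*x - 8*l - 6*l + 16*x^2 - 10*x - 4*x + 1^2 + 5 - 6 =12*l^2 - 14*l + 16*x^2 + x*(28*l - 14)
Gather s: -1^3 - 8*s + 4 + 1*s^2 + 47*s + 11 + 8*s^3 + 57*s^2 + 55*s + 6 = 8*s^3 + 58*s^2 + 94*s + 20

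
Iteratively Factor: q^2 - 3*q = (q - 3)*(q)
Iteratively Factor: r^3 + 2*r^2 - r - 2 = (r + 1)*(r^2 + r - 2) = (r + 1)*(r + 2)*(r - 1)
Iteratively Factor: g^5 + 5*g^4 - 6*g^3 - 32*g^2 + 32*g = (g - 2)*(g^4 + 7*g^3 + 8*g^2 - 16*g) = (g - 2)*(g + 4)*(g^3 + 3*g^2 - 4*g) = g*(g - 2)*(g + 4)*(g^2 + 3*g - 4) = g*(g - 2)*(g + 4)^2*(g - 1)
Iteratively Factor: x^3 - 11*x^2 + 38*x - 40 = (x - 2)*(x^2 - 9*x + 20) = (x - 4)*(x - 2)*(x - 5)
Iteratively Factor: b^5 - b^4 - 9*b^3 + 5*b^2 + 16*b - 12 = (b + 2)*(b^4 - 3*b^3 - 3*b^2 + 11*b - 6) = (b + 2)^2*(b^3 - 5*b^2 + 7*b - 3) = (b - 3)*(b + 2)^2*(b^2 - 2*b + 1) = (b - 3)*(b - 1)*(b + 2)^2*(b - 1)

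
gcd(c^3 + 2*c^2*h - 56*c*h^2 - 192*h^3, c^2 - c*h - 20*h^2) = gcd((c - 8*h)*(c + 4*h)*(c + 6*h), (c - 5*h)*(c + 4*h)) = c + 4*h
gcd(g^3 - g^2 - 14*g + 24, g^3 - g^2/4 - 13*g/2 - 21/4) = g - 3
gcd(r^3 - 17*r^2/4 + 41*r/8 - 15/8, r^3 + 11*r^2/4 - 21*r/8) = r - 3/4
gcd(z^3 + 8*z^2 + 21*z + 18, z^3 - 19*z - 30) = z^2 + 5*z + 6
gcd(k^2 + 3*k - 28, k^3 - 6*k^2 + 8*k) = k - 4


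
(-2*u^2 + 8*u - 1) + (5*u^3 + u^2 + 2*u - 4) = 5*u^3 - u^2 + 10*u - 5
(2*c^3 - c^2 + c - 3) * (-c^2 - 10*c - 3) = -2*c^5 - 19*c^4 + 3*c^3 - 4*c^2 + 27*c + 9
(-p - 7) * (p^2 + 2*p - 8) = -p^3 - 9*p^2 - 6*p + 56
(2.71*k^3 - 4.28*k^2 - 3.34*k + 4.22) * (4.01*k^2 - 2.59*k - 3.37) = 10.8671*k^5 - 24.1817*k^4 - 11.4409*k^3 + 39.9964*k^2 + 0.326000000000002*k - 14.2214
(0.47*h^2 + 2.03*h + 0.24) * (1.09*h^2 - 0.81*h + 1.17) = 0.5123*h^4 + 1.832*h^3 - 0.8328*h^2 + 2.1807*h + 0.2808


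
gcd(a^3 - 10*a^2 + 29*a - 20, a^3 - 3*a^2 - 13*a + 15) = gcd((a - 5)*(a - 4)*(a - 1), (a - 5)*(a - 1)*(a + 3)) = a^2 - 6*a + 5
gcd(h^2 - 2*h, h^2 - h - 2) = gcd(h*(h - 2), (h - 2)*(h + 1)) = h - 2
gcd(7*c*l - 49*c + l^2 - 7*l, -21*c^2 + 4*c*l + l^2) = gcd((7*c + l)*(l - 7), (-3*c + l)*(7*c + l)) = 7*c + l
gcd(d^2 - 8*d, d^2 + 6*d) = d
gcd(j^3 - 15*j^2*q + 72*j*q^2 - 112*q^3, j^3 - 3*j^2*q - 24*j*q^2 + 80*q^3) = j^2 - 8*j*q + 16*q^2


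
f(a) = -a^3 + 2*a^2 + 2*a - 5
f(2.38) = -2.39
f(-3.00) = 34.00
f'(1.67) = 0.31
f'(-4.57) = -78.93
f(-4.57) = 123.07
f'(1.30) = 2.13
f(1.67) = -0.74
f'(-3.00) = -37.00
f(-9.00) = 868.00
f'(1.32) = 2.05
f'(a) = -3*a^2 + 4*a + 2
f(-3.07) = 36.64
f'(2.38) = -5.47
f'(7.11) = -121.22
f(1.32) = -1.18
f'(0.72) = 3.32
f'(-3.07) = -38.55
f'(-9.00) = -277.00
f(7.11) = -249.10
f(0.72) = -2.90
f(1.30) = -1.22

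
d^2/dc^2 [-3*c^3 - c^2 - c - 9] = -18*c - 2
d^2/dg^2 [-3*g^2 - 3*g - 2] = -6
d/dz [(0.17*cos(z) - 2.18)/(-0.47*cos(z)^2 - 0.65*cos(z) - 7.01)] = (-0.0799*cos(z)^2 + 2.0492*cos(z) + 2.6087)*sin(z)/(0.2209*cos(z)^4 + 0.611*cos(z)^3 + 7.0119*cos(z)^2 + 9.113*cos(z) + 49.1401)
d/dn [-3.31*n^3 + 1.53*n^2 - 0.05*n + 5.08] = -9.93*n^2 + 3.06*n - 0.05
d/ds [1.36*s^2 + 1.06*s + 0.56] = 2.72*s + 1.06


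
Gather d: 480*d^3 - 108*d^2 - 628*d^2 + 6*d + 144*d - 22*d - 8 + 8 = 480*d^3 - 736*d^2 + 128*d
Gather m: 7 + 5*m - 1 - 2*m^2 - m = -2*m^2 + 4*m + 6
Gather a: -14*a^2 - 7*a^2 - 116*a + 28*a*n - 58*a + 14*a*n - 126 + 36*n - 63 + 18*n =-21*a^2 + a*(42*n - 174) + 54*n - 189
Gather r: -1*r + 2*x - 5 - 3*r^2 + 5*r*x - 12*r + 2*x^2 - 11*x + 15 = -3*r^2 + r*(5*x - 13) + 2*x^2 - 9*x + 10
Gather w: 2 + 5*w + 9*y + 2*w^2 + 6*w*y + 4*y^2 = 2*w^2 + w*(6*y + 5) + 4*y^2 + 9*y + 2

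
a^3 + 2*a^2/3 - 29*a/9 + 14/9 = (a - 1)*(a - 2/3)*(a + 7/3)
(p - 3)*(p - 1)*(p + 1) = p^3 - 3*p^2 - p + 3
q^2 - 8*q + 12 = (q - 6)*(q - 2)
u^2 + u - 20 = (u - 4)*(u + 5)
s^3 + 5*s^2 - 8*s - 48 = (s - 3)*(s + 4)^2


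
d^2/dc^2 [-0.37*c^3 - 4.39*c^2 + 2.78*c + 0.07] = -2.22*c - 8.78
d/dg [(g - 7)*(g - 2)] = 2*g - 9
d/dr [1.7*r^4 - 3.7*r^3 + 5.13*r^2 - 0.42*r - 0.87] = 6.8*r^3 - 11.1*r^2 + 10.26*r - 0.42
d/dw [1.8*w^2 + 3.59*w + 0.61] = 3.6*w + 3.59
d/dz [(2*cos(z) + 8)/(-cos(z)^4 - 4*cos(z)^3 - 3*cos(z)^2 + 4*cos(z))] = 32*(-3*cos(z)^4 - 24*cos(z)^3 - 51*cos(z)^2 - 24*cos(z) + 16)*sin(z)/((-16*sin(z)^2 + 15*cos(z) + cos(3*z))^2*cos(z)^2)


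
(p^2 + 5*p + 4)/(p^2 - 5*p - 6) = (p + 4)/(p - 6)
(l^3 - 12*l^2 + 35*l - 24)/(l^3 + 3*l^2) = (l^3 - 12*l^2 + 35*l - 24)/(l^2*(l + 3))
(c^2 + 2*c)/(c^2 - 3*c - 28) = c*(c + 2)/(c^2 - 3*c - 28)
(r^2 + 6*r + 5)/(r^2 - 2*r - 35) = (r + 1)/(r - 7)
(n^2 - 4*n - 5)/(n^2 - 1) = (n - 5)/(n - 1)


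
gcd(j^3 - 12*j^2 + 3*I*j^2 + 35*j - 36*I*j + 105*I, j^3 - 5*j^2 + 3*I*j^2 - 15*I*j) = j^2 + j*(-5 + 3*I) - 15*I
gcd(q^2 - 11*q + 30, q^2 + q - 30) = q - 5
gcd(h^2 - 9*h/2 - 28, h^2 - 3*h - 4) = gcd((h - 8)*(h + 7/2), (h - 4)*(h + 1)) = 1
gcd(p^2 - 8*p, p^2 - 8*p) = p^2 - 8*p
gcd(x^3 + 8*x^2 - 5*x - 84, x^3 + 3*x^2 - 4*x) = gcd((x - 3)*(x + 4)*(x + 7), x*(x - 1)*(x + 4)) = x + 4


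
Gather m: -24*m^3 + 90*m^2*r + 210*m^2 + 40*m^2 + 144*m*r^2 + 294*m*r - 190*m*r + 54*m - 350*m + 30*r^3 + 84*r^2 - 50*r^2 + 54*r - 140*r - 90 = -24*m^3 + m^2*(90*r + 250) + m*(144*r^2 + 104*r - 296) + 30*r^3 + 34*r^2 - 86*r - 90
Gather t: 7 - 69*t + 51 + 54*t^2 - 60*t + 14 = 54*t^2 - 129*t + 72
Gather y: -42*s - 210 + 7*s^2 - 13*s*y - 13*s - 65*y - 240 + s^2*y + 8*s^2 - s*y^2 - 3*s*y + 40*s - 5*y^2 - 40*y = 15*s^2 - 15*s + y^2*(-s - 5) + y*(s^2 - 16*s - 105) - 450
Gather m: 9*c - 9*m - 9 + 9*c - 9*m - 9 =18*c - 18*m - 18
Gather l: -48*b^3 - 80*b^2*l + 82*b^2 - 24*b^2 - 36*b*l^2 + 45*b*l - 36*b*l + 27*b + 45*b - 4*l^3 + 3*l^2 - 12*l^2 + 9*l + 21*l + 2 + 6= -48*b^3 + 58*b^2 + 72*b - 4*l^3 + l^2*(-36*b - 9) + l*(-80*b^2 + 9*b + 30) + 8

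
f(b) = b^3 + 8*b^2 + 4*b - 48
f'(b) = 3*b^2 + 16*b + 4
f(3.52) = 108.82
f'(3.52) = 97.49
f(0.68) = -41.27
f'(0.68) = 16.27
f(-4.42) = 4.26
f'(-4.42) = -8.11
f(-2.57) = -22.42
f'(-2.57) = -17.31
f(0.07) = -47.68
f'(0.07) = 5.13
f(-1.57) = -38.43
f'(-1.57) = -13.73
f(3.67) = 123.86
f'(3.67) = 103.13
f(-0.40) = -48.38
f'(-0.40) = -1.92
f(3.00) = 63.00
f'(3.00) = 79.00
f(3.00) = 63.00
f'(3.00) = 79.00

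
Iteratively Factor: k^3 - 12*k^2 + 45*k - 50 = (k - 5)*(k^2 - 7*k + 10) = (k - 5)^2*(k - 2)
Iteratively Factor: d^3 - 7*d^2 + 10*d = (d - 5)*(d^2 - 2*d) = d*(d - 5)*(d - 2)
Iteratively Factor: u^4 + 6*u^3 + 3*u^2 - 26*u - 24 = (u + 3)*(u^3 + 3*u^2 - 6*u - 8) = (u + 1)*(u + 3)*(u^2 + 2*u - 8) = (u - 2)*(u + 1)*(u + 3)*(u + 4)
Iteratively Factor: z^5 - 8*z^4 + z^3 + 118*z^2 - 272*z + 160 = (z - 1)*(z^4 - 7*z^3 - 6*z^2 + 112*z - 160) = (z - 5)*(z - 1)*(z^3 - 2*z^2 - 16*z + 32) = (z - 5)*(z - 2)*(z - 1)*(z^2 - 16) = (z - 5)*(z - 2)*(z - 1)*(z + 4)*(z - 4)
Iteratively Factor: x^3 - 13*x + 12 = (x + 4)*(x^2 - 4*x + 3) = (x - 3)*(x + 4)*(x - 1)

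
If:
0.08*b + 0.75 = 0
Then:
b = -9.38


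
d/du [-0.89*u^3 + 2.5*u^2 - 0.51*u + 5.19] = -2.67*u^2 + 5.0*u - 0.51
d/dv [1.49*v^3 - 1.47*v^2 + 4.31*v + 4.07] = 4.47*v^2 - 2.94*v + 4.31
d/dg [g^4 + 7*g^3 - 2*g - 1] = 4*g^3 + 21*g^2 - 2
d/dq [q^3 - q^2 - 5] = q*(3*q - 2)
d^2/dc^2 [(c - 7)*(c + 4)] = 2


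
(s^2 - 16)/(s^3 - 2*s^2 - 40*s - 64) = (s - 4)/(s^2 - 6*s - 16)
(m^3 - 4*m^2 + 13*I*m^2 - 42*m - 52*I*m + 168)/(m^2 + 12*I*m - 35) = (m^2 + m*(-4 + 6*I) - 24*I)/(m + 5*I)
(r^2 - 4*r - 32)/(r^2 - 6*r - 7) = (-r^2 + 4*r + 32)/(-r^2 + 6*r + 7)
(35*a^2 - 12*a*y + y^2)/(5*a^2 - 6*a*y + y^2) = (-7*a + y)/(-a + y)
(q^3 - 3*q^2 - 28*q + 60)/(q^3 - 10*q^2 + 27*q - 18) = (q^2 + 3*q - 10)/(q^2 - 4*q + 3)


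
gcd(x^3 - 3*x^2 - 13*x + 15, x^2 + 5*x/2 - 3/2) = x + 3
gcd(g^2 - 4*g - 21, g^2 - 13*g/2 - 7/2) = g - 7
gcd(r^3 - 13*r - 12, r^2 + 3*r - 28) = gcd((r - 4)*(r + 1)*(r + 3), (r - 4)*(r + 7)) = r - 4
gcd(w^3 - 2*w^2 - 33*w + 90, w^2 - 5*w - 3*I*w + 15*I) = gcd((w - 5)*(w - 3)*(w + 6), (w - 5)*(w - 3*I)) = w - 5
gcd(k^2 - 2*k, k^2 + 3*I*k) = k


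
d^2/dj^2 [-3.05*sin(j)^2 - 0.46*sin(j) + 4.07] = 0.46*sin(j) - 6.1*cos(2*j)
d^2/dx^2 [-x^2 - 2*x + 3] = -2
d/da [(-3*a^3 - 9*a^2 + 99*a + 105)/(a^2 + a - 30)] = 3*(-a^2 - 12*a - 41)/(a^2 + 12*a + 36)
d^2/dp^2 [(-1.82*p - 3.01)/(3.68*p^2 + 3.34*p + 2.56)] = (-(1.82*p + 3.01)*(7.36*p + 3.34)*(14.72*p + 6.68) + (40.1856*p + 34.3112)*(3.68*p^2 + 3.34*p + 2.56))/(3.68*p^2 + 3.34*p + 2.56)^3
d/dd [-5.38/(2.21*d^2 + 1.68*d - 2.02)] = (23.7796*d + 9.0384)/(2.21*d^2 + 1.68*d - 2.02)^2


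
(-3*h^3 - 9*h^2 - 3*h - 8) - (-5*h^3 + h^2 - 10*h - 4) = 2*h^3 - 10*h^2 + 7*h - 4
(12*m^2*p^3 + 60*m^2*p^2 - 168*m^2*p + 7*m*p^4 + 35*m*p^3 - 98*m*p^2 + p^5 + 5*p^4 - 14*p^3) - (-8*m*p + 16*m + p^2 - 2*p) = 12*m^2*p^3 + 60*m^2*p^2 - 168*m^2*p + 7*m*p^4 + 35*m*p^3 - 98*m*p^2 + 8*m*p - 16*m + p^5 + 5*p^4 - 14*p^3 - p^2 + 2*p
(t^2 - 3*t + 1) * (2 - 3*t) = -3*t^3 + 11*t^2 - 9*t + 2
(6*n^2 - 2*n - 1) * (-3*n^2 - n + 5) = -18*n^4 + 35*n^2 - 9*n - 5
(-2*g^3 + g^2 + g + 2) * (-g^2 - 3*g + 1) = 2*g^5 + 5*g^4 - 6*g^3 - 4*g^2 - 5*g + 2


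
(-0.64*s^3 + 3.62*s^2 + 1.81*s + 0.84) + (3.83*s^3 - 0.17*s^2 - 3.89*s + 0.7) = 3.19*s^3 + 3.45*s^2 - 2.08*s + 1.54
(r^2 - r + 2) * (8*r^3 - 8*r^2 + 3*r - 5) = 8*r^5 - 16*r^4 + 27*r^3 - 24*r^2 + 11*r - 10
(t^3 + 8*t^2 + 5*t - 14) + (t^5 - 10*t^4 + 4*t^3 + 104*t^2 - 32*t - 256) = t^5 - 10*t^4 + 5*t^3 + 112*t^2 - 27*t - 270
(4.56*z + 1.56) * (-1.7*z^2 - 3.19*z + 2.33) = -7.752*z^3 - 17.1984*z^2 + 5.6484*z + 3.6348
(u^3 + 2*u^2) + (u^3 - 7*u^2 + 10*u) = 2*u^3 - 5*u^2 + 10*u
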